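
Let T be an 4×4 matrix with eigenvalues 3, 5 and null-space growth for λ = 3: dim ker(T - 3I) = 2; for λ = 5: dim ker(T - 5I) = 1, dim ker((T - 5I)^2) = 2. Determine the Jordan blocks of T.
λ = 3: successive nullity increments [2] count blocks of size ≥ k; block sizes are [1, 1].
λ = 5: successive nullity increments [1, 1] count blocks of size ≥ k; block sizes are [2].

Jordan blocks: (3, 1), (3, 1), (5, 2)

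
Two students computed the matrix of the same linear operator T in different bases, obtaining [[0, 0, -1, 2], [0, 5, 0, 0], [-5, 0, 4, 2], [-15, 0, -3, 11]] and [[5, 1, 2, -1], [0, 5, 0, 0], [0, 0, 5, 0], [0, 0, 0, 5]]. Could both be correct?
Yes.

Two matrices over a field are similar if and only if they have the same invariant factors.

Both A and B have characteristic polynomial (x - 5)^4 and minimal polynomial (x - 5)^2. Computing further, both have invariant factors x - 5, x - 5, (x - 5)^2. Hence A and B are similar.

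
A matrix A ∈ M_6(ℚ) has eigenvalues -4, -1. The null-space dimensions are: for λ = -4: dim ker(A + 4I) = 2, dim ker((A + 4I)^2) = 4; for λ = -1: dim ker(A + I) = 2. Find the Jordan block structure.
λ = -4: successive nullity increments [2, 2] count blocks of size ≥ k; block sizes are [2, 2].
λ = -1: successive nullity increments [2] count blocks of size ≥ k; block sizes are [1, 1].

Jordan blocks: (-4, 2), (-4, 2), (-1, 1), (-1, 1)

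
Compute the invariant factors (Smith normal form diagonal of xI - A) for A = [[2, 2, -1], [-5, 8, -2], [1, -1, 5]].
The Jordan structure of A has elementary divisors (x - 5)^3. Arranging the block sizes at each eigenvalue in decreasing order and taking row products gives the invariant factors.

Invariant factors (smallest first, each dividing the next): (x - 5)^3.

Check: the last factor (x - 5)^3 is the minimal polynomial, and the product (x - 5)^3 is the characteristic polynomial.

(x - 5)^3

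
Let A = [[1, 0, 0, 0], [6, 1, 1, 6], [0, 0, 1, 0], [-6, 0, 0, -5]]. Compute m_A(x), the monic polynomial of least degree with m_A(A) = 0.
m_A(x) = (x - 1)^2(x + 5)

The characteristic polynomial factors as (x - 1)^3(x + 5). The minimal polynomial is ∏(x - λ)^{k_λ} where k_λ is the size of the largest Jordan block at λ.

For λ = -5: rank(A + 5I) = 3, and the largest Jordan block has size 1 (the smallest k with rank((A + 5I)^k) = rank((A + 5I)^(k+1))).
For λ = 1: rank(A - I) = 2, and the largest Jordan block has size 2 (the smallest k with rank((A - I)^k) = rank((A - I)^(k+1))).

So m_A(x) = (x - 1)^2(x + 5).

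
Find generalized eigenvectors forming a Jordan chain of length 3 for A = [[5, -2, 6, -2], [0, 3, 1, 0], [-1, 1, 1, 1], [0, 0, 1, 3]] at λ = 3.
v_1 = [[1, 1, 0, 1]]^T, v_2 = [[-2, 0, 1, 0]]^T, v_3 = [[2, 1, 0, 1]]^T

We seek v_1 ∈ ker((A - 3I)^3) \ ker((A - 3I)^2), then set v_{i+1} = (A - 3I) v_i.

One such chain is v_1 = [[1, 1, 0, 1]]^T, v_2 = [[-2, 0, 1, 0]]^T, v_3 = [[2, 1, 0, 1]]^T. Check: (A - 3I) v_3 = [[0, 0, 0, 0]]^T = 0.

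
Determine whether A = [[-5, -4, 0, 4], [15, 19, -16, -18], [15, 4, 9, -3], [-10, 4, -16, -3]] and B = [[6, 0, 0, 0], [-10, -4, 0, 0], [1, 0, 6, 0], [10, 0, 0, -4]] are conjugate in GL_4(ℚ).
trace(A) = 20 but trace(B) = 4. The trace is a similarity invariant, so A and B are not similar.

No.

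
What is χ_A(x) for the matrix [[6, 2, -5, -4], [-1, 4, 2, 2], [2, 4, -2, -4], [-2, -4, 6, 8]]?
xI - A = [[x - 6, -2, 5, 4], [1, x - 4, -2, -2], [-2, -4, x + 2, 4], [2, 4, -6, x - 8]].

Expanding det(xI - A) along the first row:
det(xI - A) = + (x - 6)·det([[x - 4, -2, -2], [-4, x + 2, 4], [4, -6, x - 8]]) - (-2)·det([[1, -2, -2], [-2, x + 2, 4], [2, -6, x - 8]]) + (5)·det([[1, x - 4, -2], [-2, -4, 4], [2, 4, x - 8]]) - (4)·det([[1, x - 4, -2], [-2, -4, x + 2], [2, 4, -6]]).

Evaluating gives χ_A(x) = x^4 - 16x^3 + 96x^2 - 256x + 256 = (x - 4)^4.

χ_A(x) = (x - 4)^4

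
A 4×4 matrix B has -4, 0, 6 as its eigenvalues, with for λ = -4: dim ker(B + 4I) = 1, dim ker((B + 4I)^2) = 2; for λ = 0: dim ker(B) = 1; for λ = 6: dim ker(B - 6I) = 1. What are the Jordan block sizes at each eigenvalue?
Jordan blocks: (-4, 2), (0, 1), (6, 1)

λ = -4: successive nullity increments [1, 1] count blocks of size ≥ k; block sizes are [2].
λ = 0: successive nullity increments [1] count blocks of size ≥ k; block sizes are [1].
λ = 6: successive nullity increments [1] count blocks of size ≥ k; block sizes are [1].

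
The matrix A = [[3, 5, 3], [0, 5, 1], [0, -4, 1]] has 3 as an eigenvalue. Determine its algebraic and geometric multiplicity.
The characteristic polynomial is (x - 3)^3, so the factor x - 3 appears with exponent 3: the algebraic multiplicity is 3.

rank(A - 3I) = 2, so the eigenspace has dimension 3 - 2 = 1: the geometric multiplicity is 1.

Since 1 < 3, A is not diagonalizable.

algebraic multiplicity 3, geometric multiplicity 1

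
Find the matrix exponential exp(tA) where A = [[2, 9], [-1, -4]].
A has Jordan form J = [[-1, 1], [0, -1]] with A = PJP^{-1}, so e^{tA} = P e^{tJ} P^{-1}.

For a Jordan block J_k(λ), e^{tJ_k(λ)} = e^{λt} · (I + tN + t^2 N^2/2! + ... + t^{k-1} N^{k-1}/(k-1)!) where N is the nilpotent superdiagonal part.

Assembling the blocks and conjugating back gives the entries of e^{tA} as shown above.

e^{tA} = [[(3*t + 1)*e^{-t}, 9*t*e^{-t}], [-t*e^{-t}, (1 - 3*t)*e^{-t}]]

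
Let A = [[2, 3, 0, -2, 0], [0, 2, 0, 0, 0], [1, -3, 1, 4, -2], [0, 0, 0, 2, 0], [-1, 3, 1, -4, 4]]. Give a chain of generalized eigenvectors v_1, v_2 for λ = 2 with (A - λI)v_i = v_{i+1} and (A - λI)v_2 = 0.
v_1 = [[10, -3, 0, -5, 0]]^T, v_2 = [[1, 0, -1, 0, 1]]^T

We seek v_1 ∈ ker((A - 2I)^2) \ ker(A - 2I), then set v_{i+1} = (A - 2I) v_i.

One such chain is v_1 = [[10, -3, 0, -5, 0]]^T, v_2 = [[1, 0, -1, 0, 1]]^T. Check: (A - 2I) v_2 = [[0, 0, 0, 0, 0]]^T = 0.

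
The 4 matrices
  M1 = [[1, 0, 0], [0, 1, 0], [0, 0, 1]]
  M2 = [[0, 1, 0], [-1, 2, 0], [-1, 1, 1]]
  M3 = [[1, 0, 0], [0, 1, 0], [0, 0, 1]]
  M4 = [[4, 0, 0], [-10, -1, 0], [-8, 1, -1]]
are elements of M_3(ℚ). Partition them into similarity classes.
3 classes: {M1, M3}, {M2}, {M4}

Characteristic polynomials: χ_{M1} = (x - 1)^3, χ_{M2} = (x - 1)^3, χ_{M3} = (x - 1)^3, χ_{M4} = (x - 4)(x + 1)^2.

{M1, M3}: invariant factors x - 1, x - 1, x - 1.

{M2}: invariant factors x - 1, (x - 1)^2.

{M4}: invariant factors (x - 4)(x + 1)^2.

Matrices are similar if and only if their invariant-factor lists agree; the partition into similarity classes is {M1, M3}, {M2}, {M4}.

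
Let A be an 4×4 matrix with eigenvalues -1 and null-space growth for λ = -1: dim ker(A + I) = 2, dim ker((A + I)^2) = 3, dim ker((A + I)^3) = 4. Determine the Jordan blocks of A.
Jordan blocks: (-1, 3), (-1, 1)

λ = -1: successive nullity increments [2, 1, 1] count blocks of size ≥ k; block sizes are [3, 1].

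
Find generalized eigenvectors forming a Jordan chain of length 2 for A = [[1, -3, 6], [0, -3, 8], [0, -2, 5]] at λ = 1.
We seek v_1 ∈ ker((A - I)^2) \ ker(A - I), then set v_{i+1} = (A - I) v_i.

One such chain is v_1 = [[2, 3, 1]]^T, v_2 = [[-3, -4, -2]]^T. Check: (A - I) v_2 = [[0, 0, 0]]^T = 0.

v_1 = [[2, 3, 1]]^T, v_2 = [[-3, -4, -2]]^T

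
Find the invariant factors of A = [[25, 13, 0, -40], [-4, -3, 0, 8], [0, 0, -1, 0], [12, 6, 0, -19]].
x + 1, (x - 5)(x + 1)^2

The Jordan structure of A has elementary divisors (x + 1)^2, (x + 1), (x - 5). Arranging the block sizes at each eigenvalue in decreasing order and taking row products gives the invariant factors.

Invariant factors (smallest first, each dividing the next): x + 1, (x - 5)(x + 1)^2.

Check: the last factor (x - 5)(x + 1)^2 is the minimal polynomial, and the product (x - 5)(x + 1)^3 is the characteristic polynomial.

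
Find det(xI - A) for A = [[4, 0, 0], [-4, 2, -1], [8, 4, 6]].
xI - A = [[x - 4, 0, 0], [4, x - 2, 1], [-8, -4, x - 6]].

Expanding det(xI - A) along the first row:
det(xI - A) = + (x - 4)·det([[x - 2, 1], [-4, x - 6]]) - (0)·det([[4, 1], [-8, x - 6]]) + (0)·det([[4, x - 2], [-8, -4]]).

Evaluating gives χ_A(x) = x^3 - 12x^2 + 48x - 64 = (x - 4)^3.

χ_A(x) = (x - 4)^3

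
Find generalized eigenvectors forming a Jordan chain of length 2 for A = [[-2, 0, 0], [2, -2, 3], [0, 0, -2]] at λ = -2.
We seek v_1 ∈ ker((A + 2I)^2) \ ker(A + 2I), then set v_{i+1} = (A + 2I) v_i.

One such chain is v_1 = [[1, 1, -1]]^T, v_2 = [[0, -1, 0]]^T. Check: (A + 2I) v_2 = [[0, 0, 0]]^T = 0.

v_1 = [[1, 1, -1]]^T, v_2 = [[0, -1, 0]]^T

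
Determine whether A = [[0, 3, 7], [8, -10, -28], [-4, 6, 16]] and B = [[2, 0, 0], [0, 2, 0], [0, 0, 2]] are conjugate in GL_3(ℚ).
Both have characteristic polynomial (x - 2)^3, but the minimal polynomial of A is (x - 2)^2 while the minimal polynomial of B is x - 2. The minimal polynomial is a similarity invariant, so A and B are not similar.

No.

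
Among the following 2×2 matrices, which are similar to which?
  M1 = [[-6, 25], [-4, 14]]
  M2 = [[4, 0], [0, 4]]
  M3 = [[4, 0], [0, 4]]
2 classes: {M1}, {M2, M3}

Characteristic polynomials: χ_{M1} = (x - 4)^2, χ_{M2} = (x - 4)^2, χ_{M3} = (x - 4)^2.

{M1}: invariant factors (x - 4)^2.

{M2, M3}: invariant factors x - 4, x - 4.

Matrices are similar if and only if their invariant-factor lists agree; the partition into similarity classes is {M1}, {M2, M3}.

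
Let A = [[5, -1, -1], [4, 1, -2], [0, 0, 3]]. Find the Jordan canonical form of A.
J = [[3, 1, 0], [0, 3, 0], [0, 0, 3]]

The characteristic polynomial is det(xI - A) = (x - 3)^3, so the eigenvalues are 3 (algebraic multiplicity 3).

For λ = 3: rank(A - 3I) = 1, rank((A - 3I)^2) = 0. The eigenspace has dimension 3 - 1 = 2, so there are 2 Jordan blocks; the rank sequence gives block sizes [2, 1].

Assembling the blocks gives the Jordan form J above.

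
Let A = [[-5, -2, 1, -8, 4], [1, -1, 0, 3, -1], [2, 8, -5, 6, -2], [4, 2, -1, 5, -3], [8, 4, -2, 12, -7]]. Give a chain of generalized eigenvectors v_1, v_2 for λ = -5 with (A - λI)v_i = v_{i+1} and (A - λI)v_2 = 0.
We seek v_1 ∈ ker((A + 5I)^2) \ ker(A + 5I), then set v_{i+1} = (A + 5I) v_i.

One such chain is v_1 = [[0, 0, 1, 0, 0]]^T, v_2 = [[1, 0, 0, -1, -2]]^T. Check: (A + 5I) v_2 = [[0, 0, 0, 0, 0]]^T = 0.

v_1 = [[0, 0, 1, 0, 0]]^T, v_2 = [[1, 0, 0, -1, -2]]^T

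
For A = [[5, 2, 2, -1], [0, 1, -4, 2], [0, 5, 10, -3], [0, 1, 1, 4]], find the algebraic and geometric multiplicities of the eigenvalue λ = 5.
The characteristic polynomial is (x - 5)^4, so the factor x - 5 appears with exponent 4: the algebraic multiplicity is 4.

rank(A - 5I) = 2, so the eigenspace has dimension 4 - 2 = 2: the geometric multiplicity is 2.

Since 2 < 4, A is not diagonalizable.

algebraic multiplicity 4, geometric multiplicity 2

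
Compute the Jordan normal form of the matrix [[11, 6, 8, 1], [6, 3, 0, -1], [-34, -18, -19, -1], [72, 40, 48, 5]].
J = [[-3, 0, 0, 0], [0, 1, 1, 0], [0, 0, 1, 0], [0, 0, 0, 1]]

The characteristic polynomial is det(xI - A) = (x - 1)^3(x + 3), so the eigenvalues are -3 (algebraic multiplicity 1), 1 (algebraic multiplicity 3).

For λ = -3: algebraic multiplicity 1 gives one 1×1 block.

For λ = 1: rank(A - I) = 2, rank((A - I)^2) = 1. The eigenspace has dimension 4 - 2 = 2, so there are 2 Jordan blocks; the rank sequence gives block sizes [2, 1].

Assembling the blocks gives the Jordan form J above.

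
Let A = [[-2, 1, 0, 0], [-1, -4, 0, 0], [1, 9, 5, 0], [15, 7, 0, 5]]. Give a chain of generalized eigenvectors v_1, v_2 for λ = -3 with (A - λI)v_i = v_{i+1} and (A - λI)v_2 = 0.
We seek v_1 ∈ ker((A + 3I)^2) \ ker(A + 3I), then set v_{i+1} = (A + 3I) v_i.

One such chain is v_1 = [[0, 1, -1, -1]]^T, v_2 = [[1, -1, 1, -1]]^T. Check: (A + 3I) v_2 = [[0, 0, 0, 0]]^T = 0.

v_1 = [[0, 1, -1, -1]]^T, v_2 = [[1, -1, 1, -1]]^T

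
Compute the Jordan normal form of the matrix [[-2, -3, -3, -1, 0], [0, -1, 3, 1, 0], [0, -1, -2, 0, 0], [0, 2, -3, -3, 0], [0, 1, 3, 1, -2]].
J = [[-2, 1, 0, 0, 0], [0, -2, 1, 0, 0], [0, 0, -2, 0, 0], [0, 0, 0, -2, 0], [0, 0, 0, 0, -2]]

The characteristic polynomial is det(xI - A) = (x + 2)^5, so the eigenvalues are -2 (algebraic multiplicity 5).

For λ = -2: rank(A + 2I) = 2, rank((A + 2I)^2) = 1, rank((A + 2I)^3) = 0. The eigenspace has dimension 5 - 2 = 3, so there are 3 Jordan blocks; the rank sequence gives block sizes [3, 1, 1].

Assembling the blocks gives the Jordan form J above.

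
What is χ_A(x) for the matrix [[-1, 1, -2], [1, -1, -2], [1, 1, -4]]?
χ_A(x) = (x + 2)^3

xI - A = [[x + 1, -1, 2], [-1, x + 1, 2], [-1, -1, x + 4]].

Expanding det(xI - A) along the first row:
det(xI - A) = + (x + 1)·det([[x + 1, 2], [-1, x + 4]]) - (-1)·det([[-1, 2], [-1, x + 4]]) + (2)·det([[-1, x + 1], [-1, -1]]).

Evaluating gives χ_A(x) = x^3 + 6x^2 + 12x + 8 = (x + 2)^3.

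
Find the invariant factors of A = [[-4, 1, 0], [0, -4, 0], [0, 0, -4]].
x + 4, (x + 4)^2

The Jordan structure of A has elementary divisors (x + 4)^2, (x + 4). Arranging the block sizes at each eigenvalue in decreasing order and taking row products gives the invariant factors.

Invariant factors (smallest first, each dividing the next): x + 4, (x + 4)^2.

Check: the last factor (x + 4)^2 is the minimal polynomial, and the product (x + 4)^3 is the characteristic polynomial.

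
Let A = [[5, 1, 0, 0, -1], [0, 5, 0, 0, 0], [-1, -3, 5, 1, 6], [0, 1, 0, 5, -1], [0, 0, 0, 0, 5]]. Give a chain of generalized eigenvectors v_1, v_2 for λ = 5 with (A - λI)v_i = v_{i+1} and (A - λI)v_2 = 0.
v_1 = [[-1, 1, 2, 0, 0]]^T, v_2 = [[1, 0, -2, 1, 0]]^T

We seek v_1 ∈ ker((A - 5I)^2) \ ker(A - 5I), then set v_{i+1} = (A - 5I) v_i.

One such chain is v_1 = [[-1, 1, 2, 0, 0]]^T, v_2 = [[1, 0, -2, 1, 0]]^T. Check: (A - 5I) v_2 = [[0, 0, 0, 0, 0]]^T = 0.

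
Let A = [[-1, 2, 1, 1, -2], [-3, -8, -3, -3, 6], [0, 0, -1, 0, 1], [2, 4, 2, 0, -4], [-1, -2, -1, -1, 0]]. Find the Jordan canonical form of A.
The characteristic polynomial is det(xI - A) = (x + 2)^5, so the eigenvalues are -2 (algebraic multiplicity 5).

For λ = -2: rank(A + 2I) = 2, rank((A + 2I)^2) = 1, rank((A + 2I)^3) = 0. The eigenspace has dimension 5 - 2 = 3, so there are 3 Jordan blocks; the rank sequence gives block sizes [3, 1, 1].

Assembling the blocks gives the Jordan form J above.

J = [[-2, 1, 0, 0, 0], [0, -2, 1, 0, 0], [0, 0, -2, 0, 0], [0, 0, 0, -2, 0], [0, 0, 0, 0, -2]]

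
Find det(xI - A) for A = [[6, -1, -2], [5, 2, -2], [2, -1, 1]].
xI - A = [[x - 6, 1, 2], [-5, x - 2, 2], [-2, 1, x - 1]].

Expanding det(xI - A) along the first row:
det(xI - A) = + (x - 6)·det([[x - 2, 2], [1, x - 1]]) - (1)·det([[-5, 2], [-2, x - 1]]) + (2)·det([[-5, x - 2], [-2, 1]]).

Evaluating gives χ_A(x) = x^3 - 9x^2 + 27x - 27 = (x - 3)^3.

χ_A(x) = (x - 3)^3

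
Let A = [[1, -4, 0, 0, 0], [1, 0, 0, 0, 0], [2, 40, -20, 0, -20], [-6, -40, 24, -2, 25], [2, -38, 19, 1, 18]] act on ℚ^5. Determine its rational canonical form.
The invariant factors of A (the non-unit diagonal entries of the Smith normal form of xI - A over ℚ[x]) are x^2 - x + 4, (x + 5)(x^2 - x + 4), each dividing the next. The characteristic polynomial is their product, (x + 5)(x^2 - x + 4)^2.

The rational canonical form is the block-diagonal matrix of companion matrices C(f_i):
R = [[0, -4, 0, 0, 0], [1, 1, 0, 0, 0], [0, 0, 0, 0, -20], [0, 0, 1, 0, 1], [0, 0, 0, 1, -4]].

Note the characteristic polynomial does not split into linear factors over ℚ, so A has no Jordan form over ℚ; the rational canonical form exists over any field.

R = [[0, -4, 0, 0, 0], [1, 1, 0, 0, 0], [0, 0, 0, 0, -20], [0, 0, 1, 0, 1], [0, 0, 0, 1, -4]]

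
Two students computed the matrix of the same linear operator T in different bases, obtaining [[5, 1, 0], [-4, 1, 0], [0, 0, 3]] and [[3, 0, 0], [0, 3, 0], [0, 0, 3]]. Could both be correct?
Both have characteristic polynomial (x - 3)^3, but the minimal polynomial of A is (x - 3)^2 while the minimal polynomial of B is x - 3. The minimal polynomial is a similarity invariant, so A and B are not similar.

No.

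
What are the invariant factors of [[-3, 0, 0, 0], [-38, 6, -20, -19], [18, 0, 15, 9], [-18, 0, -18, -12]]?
x + 3, (x - 6)^2(x + 3)

The Jordan structure of A has elementary divisors (x + 3), (x + 3), (x - 6)^2. Arranging the block sizes at each eigenvalue in decreasing order and taking row products gives the invariant factors.

Invariant factors (smallest first, each dividing the next): x + 3, (x - 6)^2(x + 3).

Check: the last factor (x - 6)^2(x + 3) is the minimal polynomial, and the product (x - 6)^2(x + 3)^2 is the characteristic polynomial.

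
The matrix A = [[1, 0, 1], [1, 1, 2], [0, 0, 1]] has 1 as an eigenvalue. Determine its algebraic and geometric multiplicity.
The characteristic polynomial is (x - 1)^3, so the factor x - 1 appears with exponent 3: the algebraic multiplicity is 3.

rank(A - I) = 2, so the eigenspace has dimension 3 - 2 = 1: the geometric multiplicity is 1.

Since 1 < 3, A is not diagonalizable.

algebraic multiplicity 3, geometric multiplicity 1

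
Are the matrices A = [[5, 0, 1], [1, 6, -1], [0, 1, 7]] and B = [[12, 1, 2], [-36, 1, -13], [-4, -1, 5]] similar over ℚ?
Two matrices over a field are similar if and only if they have the same invariant factors.

Both A and B have characteristic polynomial (x - 6)^3 and minimal polynomial (x - 6)^3. Computing further, both have invariant factors (x - 6)^3. Hence A and B are similar.

Yes.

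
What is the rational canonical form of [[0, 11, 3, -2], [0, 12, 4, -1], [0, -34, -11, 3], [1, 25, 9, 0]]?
R = [[0, 0, 0, -3], [1, 0, 0, 7], [0, 1, 0, -4], [0, 0, 1, 1]]

The invariant factors of A (the non-unit diagonal entries of the Smith normal form of xI - A over ℚ[x]) are (x - 1)(x^3 + 4x - 3), each dividing the next. The characteristic polynomial is their product, (x - 1)(x^3 + 4x - 3).

The rational canonical form is the block-diagonal matrix of companion matrices C(f_i):
R = [[0, 0, 0, -3], [1, 0, 0, 7], [0, 1, 0, -4], [0, 0, 1, 1]].

Note the characteristic polynomial does not split into linear factors over ℚ, so A has no Jordan form over ℚ; the rational canonical form exists over any field.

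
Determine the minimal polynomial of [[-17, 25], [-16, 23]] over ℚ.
The characteristic polynomial factors as (x - 3)^2. The minimal polynomial is ∏(x - λ)^{k_λ} where k_λ is the size of the largest Jordan block at λ.

For λ = 3: rank(A - 3I) = 1, and the largest Jordan block has size 2 (the smallest k with rank((A - 3I)^k) = rank((A - 3I)^(k+1))).

So m_A(x) = (x - 3)^2.

m_A(x) = (x - 3)^2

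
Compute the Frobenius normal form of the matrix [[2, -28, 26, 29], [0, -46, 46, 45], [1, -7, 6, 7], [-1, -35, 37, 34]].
The invariant factors of A (the non-unit diagonal entries of the Smith normal form of xI - A over ℚ[x]) are (x - 3)(x + 5)(x^2 + 2x + 4), each dividing the next. The characteristic polynomial is their product, (x - 3)(x + 5)(x^2 + 2x + 4).

The rational canonical form is the block-diagonal matrix of companion matrices C(f_i):
R = [[0, 0, 0, 60], [1, 0, 0, 22], [0, 1, 0, 7], [0, 0, 1, -4]].

Note the characteristic polynomial does not split into linear factors over ℚ, so A has no Jordan form over ℚ; the rational canonical form exists over any field.

R = [[0, 0, 0, 60], [1, 0, 0, 22], [0, 1, 0, 7], [0, 0, 1, -4]]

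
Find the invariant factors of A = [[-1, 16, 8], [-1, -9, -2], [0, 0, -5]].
The Jordan structure of A has elementary divisors (x + 5)^2, (x + 5). Arranging the block sizes at each eigenvalue in decreasing order and taking row products gives the invariant factors.

Invariant factors (smallest first, each dividing the next): x + 5, (x + 5)^2.

Check: the last factor (x + 5)^2 is the minimal polynomial, and the product (x + 5)^3 is the characteristic polynomial.

x + 5, (x + 5)^2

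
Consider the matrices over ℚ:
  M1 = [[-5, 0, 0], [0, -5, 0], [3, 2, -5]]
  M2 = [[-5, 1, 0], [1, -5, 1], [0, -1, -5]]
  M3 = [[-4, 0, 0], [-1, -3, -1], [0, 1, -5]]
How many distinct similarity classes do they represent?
3 classes: {M1}, {M2}, {M3}

Characteristic polynomials: χ_{M1} = (x + 5)^3, χ_{M2} = (x + 5)^3, χ_{M3} = (x + 4)^3.

{M1}: invariant factors x + 5, (x + 5)^2.

{M2}: invariant factors (x + 5)^3.

{M3}: invariant factors (x + 4)^3.

Matrices are similar if and only if their invariant-factor lists agree; the partition into similarity classes is {M1}, {M2}, {M3}.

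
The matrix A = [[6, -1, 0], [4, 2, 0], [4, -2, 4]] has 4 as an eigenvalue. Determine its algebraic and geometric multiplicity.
The characteristic polynomial is (x - 4)^3, so the factor x - 4 appears with exponent 3: the algebraic multiplicity is 3.

rank(A - 4I) = 1, so the eigenspace has dimension 3 - 1 = 2: the geometric multiplicity is 2.

Since 2 < 3, A is not diagonalizable.

algebraic multiplicity 3, geometric multiplicity 2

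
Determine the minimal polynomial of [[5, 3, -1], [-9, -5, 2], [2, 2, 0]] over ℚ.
m_A(x) = x^3

The characteristic polynomial factors as x^3. The minimal polynomial is ∏(x - λ)^{k_λ} where k_λ is the size of the largest Jordan block at λ.

For λ = 0: rank(A) = 2, and the largest Jordan block has size 3 (the smallest k with rank(A^k) = rank(A^(k+1))).

So m_A(x) = x^3.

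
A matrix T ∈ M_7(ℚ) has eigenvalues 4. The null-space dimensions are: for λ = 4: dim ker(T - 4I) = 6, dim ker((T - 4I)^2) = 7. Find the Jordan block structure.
Jordan blocks: (4, 2), (4, 1), (4, 1), (4, 1), (4, 1), (4, 1)

λ = 4: successive nullity increments [6, 1] count blocks of size ≥ k; block sizes are [2, 1, 1, 1, 1, 1].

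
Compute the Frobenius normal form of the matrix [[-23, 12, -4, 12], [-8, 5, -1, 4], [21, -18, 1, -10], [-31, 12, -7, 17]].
R = [[-1, 0, 0, 0], [0, 0, 0, 3], [0, 1, 0, 5], [0, 0, 1, 1]]

The invariant factors of A (the non-unit diagonal entries of the Smith normal form of xI - A over ℚ[x]) are x + 1, (x - 3)(x + 1)^2, each dividing the next. The characteristic polynomial is their product, (x - 3)(x + 1)^3.

The rational canonical form is the block-diagonal matrix of companion matrices C(f_i):
R = [[-1, 0, 0, 0], [0, 0, 0, 3], [0, 1, 0, 5], [0, 0, 1, 1]].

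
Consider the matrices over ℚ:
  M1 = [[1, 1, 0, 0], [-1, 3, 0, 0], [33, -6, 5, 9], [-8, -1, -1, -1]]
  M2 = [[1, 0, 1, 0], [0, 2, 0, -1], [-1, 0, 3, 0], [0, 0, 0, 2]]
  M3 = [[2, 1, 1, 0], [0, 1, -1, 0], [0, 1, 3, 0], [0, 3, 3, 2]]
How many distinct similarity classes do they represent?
Characteristic polynomials: χ_{M1} = (x - 2)^4, χ_{M2} = (x - 2)^4, χ_{M3} = (x - 2)^4.

{M1, M2}: invariant factors (x - 2)^2, (x - 2)^2.

{M3}: invariant factors x - 2, x - 2, (x - 2)^2.

Matrices are similar if and only if their invariant-factor lists agree; the partition into similarity classes is {M1, M2}, {M3}.

2 classes: {M1, M2}, {M3}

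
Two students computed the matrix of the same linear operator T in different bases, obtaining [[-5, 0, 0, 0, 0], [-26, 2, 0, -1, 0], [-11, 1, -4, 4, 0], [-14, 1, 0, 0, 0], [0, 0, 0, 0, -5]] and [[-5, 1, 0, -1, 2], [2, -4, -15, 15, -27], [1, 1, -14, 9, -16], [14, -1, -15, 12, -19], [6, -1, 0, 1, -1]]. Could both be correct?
Both have characteristic polynomial (x - 1)^2(x + 4)(x + 5)^2, but the minimal polynomial of A is (x - 1)^2(x + 4)(x + 5) while the minimal polynomial of B is (x - 1)^2(x + 4)(x + 5)^2. The minimal polynomial is a similarity invariant, so A and B are not similar.

No.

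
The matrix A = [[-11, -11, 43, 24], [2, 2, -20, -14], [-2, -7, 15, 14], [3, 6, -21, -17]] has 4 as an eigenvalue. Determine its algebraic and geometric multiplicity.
The characteristic polynomial is (x - 4)(x + 5)^3, so the factor x - 4 appears with exponent 1: the algebraic multiplicity is 1.

rank(A - 4I) = 3, so the eigenspace has dimension 4 - 3 = 1: the geometric multiplicity is 1.

algebraic multiplicity 1, geometric multiplicity 1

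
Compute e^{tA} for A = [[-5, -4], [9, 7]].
A has Jordan form J = [[1, 1], [0, 1]] with A = PJP^{-1}, so e^{tA} = P e^{tJ} P^{-1}.

For a Jordan block J_k(λ), e^{tJ_k(λ)} = e^{λt} · (I + tN + t^2 N^2/2! + ... + t^{k-1} N^{k-1}/(k-1)!) where N is the nilpotent superdiagonal part.

Assembling the blocks and conjugating back gives the entries of e^{tA} as shown above.

e^{tA} = [[(1 - 6*t)*e^{t}, -4*t*e^{t}], [9*t*e^{t}, (6*t + 1)*e^{t}]]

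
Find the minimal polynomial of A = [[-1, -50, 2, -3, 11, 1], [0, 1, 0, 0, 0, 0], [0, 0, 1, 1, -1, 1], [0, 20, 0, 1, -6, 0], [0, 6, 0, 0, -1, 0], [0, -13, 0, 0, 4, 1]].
m_A(x) = (x - 1)^3(x + 1)

The characteristic polynomial factors as (x - 1)^4(x + 1)^2. The minimal polynomial is ∏(x - λ)^{k_λ} where k_λ is the size of the largest Jordan block at λ.

For λ = -1: rank(A + I) = 4, and the largest Jordan block has size 1 (the smallest k with rank((A + I)^k) = rank((A + I)^(k+1))).
For λ = 1: rank(A - I) = 4, and the largest Jordan block has size 3 (the smallest k with rank((A - I)^k) = rank((A - I)^(k+1))).

So m_A(x) = (x - 1)^3(x + 1).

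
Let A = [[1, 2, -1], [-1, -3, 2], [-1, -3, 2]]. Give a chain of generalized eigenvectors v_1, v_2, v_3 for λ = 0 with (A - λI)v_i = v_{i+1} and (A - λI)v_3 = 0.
We seek v_1 ∈ ker(A^3) \ ker(A^2), then set v_{i+1} = A v_i.

One such chain is v_1 = [[0, 0, 1]]^T, v_2 = [[-1, 2, 2]]^T, v_3 = [[1, -1, -1]]^T. Check: A v_3 = [[0, 0, 0]]^T = 0.

v_1 = [[0, 0, 1]]^T, v_2 = [[-1, 2, 2]]^T, v_3 = [[1, -1, -1]]^T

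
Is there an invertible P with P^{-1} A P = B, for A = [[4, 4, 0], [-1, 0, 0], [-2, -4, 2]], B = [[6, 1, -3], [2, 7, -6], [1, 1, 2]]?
No.

trace(A) = 6 but trace(B) = 15. The trace is a similarity invariant, so A and B are not similar.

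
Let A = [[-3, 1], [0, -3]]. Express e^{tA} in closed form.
e^{tA} = [[e^{-3*t}, t*e^{-3*t}], [0, e^{-3*t}]]

A has Jordan form J = [[-3, 1], [0, -3]] with A = PJP^{-1}, so e^{tA} = P e^{tJ} P^{-1}.

For a Jordan block J_k(λ), e^{tJ_k(λ)} = e^{λt} · (I + tN + t^2 N^2/2! + ... + t^{k-1} N^{k-1}/(k-1)!) where N is the nilpotent superdiagonal part.

Assembling the blocks and conjugating back gives the entries of e^{tA} as shown above.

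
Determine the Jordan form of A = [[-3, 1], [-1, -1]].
The characteristic polynomial is det(xI - A) = (x + 2)^2, so the eigenvalues are -2 (algebraic multiplicity 2).

For λ = -2: rank(A + 2I) = 1, rank((A + 2I)^2) = 0. The eigenspace has dimension 2 - 1 = 1, so there is 1 Jordan block; the rank sequence gives block sizes [2].

Assembling the blocks gives the Jordan form J above.

J = [[-2, 1], [0, -2]]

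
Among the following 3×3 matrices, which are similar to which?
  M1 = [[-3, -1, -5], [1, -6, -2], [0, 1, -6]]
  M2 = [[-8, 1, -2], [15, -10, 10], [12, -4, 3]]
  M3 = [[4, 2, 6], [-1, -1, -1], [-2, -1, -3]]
3 classes: {M1}, {M2}, {M3}

Characteristic polynomials: χ_{M1} = (x + 5)^3, χ_{M2} = (x + 5)^3, χ_{M3} = x^3.

{M1}: invariant factors (x + 5)^3.

{M2}: invariant factors x + 5, (x + 5)^2.

{M3}: invariant factors x^3.

Matrices are similar if and only if their invariant-factor lists agree; the partition into similarity classes is {M1}, {M2}, {M3}.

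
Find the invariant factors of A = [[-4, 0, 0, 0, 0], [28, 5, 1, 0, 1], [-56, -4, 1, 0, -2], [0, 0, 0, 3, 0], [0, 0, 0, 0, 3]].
The Jordan structure of A has elementary divisors (x + 4), (x - 3)^2, (x - 3), (x - 3). Arranging the block sizes at each eigenvalue in decreasing order and taking row products gives the invariant factors.

Invariant factors (smallest first, each dividing the next): x - 3, x - 3, (x - 3)^2(x + 4).

Check: the last factor (x - 3)^2(x + 4) is the minimal polynomial, and the product (x - 3)^4(x + 4) is the characteristic polynomial.

x - 3, x - 3, (x - 3)^2(x + 4)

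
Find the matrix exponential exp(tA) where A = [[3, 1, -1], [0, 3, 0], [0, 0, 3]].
e^{tA} = [[e^{3*t}, t*e^{3*t}, -t*e^{3*t}], [0, e^{3*t}, 0], [0, 0, e^{3*t}]]

A has Jordan form J = [[3, 1, 0], [0, 3, 0], [0, 0, 3]] with A = PJP^{-1}, so e^{tA} = P e^{tJ} P^{-1}.

For a Jordan block J_k(λ), e^{tJ_k(λ)} = e^{λt} · (I + tN + t^2 N^2/2! + ... + t^{k-1} N^{k-1}/(k-1)!) where N is the nilpotent superdiagonal part.

Assembling the blocks and conjugating back gives the entries of e^{tA} as shown above.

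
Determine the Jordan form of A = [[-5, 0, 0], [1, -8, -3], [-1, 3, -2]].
J = [[-5, 1, 0], [0, -5, 0], [0, 0, -5]]

The characteristic polynomial is det(xI - A) = (x + 5)^3, so the eigenvalues are -5 (algebraic multiplicity 3).

For λ = -5: rank(A + 5I) = 1, rank((A + 5I)^2) = 0. The eigenspace has dimension 3 - 1 = 2, so there are 2 Jordan blocks; the rank sequence gives block sizes [2, 1].

Assembling the blocks gives the Jordan form J above.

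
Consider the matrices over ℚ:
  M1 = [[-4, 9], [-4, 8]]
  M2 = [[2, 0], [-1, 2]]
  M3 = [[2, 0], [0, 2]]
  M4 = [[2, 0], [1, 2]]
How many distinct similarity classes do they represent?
2 classes: {M1, M2, M4}, {M3}

Characteristic polynomials: χ_{M1} = (x - 2)^2, χ_{M2} = (x - 2)^2, χ_{M3} = (x - 2)^2, χ_{M4} = (x - 2)^2.

{M1, M2, M4}: invariant factors (x - 2)^2.

{M3}: invariant factors x - 2, x - 2.

Matrices are similar if and only if their invariant-factor lists agree; the partition into similarity classes is {M1, M2, M4}, {M3}.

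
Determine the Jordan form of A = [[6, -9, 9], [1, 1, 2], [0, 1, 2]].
The characteristic polynomial is det(xI - A) = (x - 3)^3, so the eigenvalues are 3 (algebraic multiplicity 3).

For λ = 3: rank(A - 3I) = 2, rank((A - 3I)^2) = 1, rank((A - 3I)^3) = 0. The eigenspace has dimension 3 - 2 = 1, so there is 1 Jordan block; the rank sequence gives block sizes [3].

Assembling the blocks gives the Jordan form J above.

J = [[3, 1, 0], [0, 3, 1], [0, 0, 3]]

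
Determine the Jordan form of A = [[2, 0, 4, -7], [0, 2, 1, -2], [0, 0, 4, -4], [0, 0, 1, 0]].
The characteristic polynomial is det(xI - A) = (x - 2)^4, so the eigenvalues are 2 (algebraic multiplicity 4).

For λ = 2: rank(A - 2I) = 2, rank((A - 2I)^2) = 1, rank((A - 2I)^3) = 0. The eigenspace has dimension 4 - 2 = 2, so there are 2 Jordan blocks; the rank sequence gives block sizes [3, 1].

Assembling the blocks gives the Jordan form J above.

J = [[2, 1, 0, 0], [0, 2, 1, 0], [0, 0, 2, 0], [0, 0, 0, 2]]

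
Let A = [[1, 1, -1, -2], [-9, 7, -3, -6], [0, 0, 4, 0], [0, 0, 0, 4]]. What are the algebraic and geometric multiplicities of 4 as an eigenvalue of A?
algebraic multiplicity 4, geometric multiplicity 3

The characteristic polynomial is (x - 4)^4, so the factor x - 4 appears with exponent 4: the algebraic multiplicity is 4.

rank(A - 4I) = 1, so the eigenspace has dimension 4 - 1 = 3: the geometric multiplicity is 3.

Since 3 < 4, A is not diagonalizable.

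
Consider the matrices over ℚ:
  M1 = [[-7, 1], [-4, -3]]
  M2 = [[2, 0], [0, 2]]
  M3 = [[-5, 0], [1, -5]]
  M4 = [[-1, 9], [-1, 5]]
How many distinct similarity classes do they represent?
3 classes: {M1, M3}, {M2}, {M4}

Characteristic polynomials: χ_{M1} = (x + 5)^2, χ_{M2} = (x - 2)^2, χ_{M3} = (x + 5)^2, χ_{M4} = (x - 2)^2.

{M1, M3}: invariant factors (x + 5)^2.

{M2}: invariant factors x - 2, x - 2.

{M4}: invariant factors (x - 2)^2.

Matrices are similar if and only if their invariant-factor lists agree; the partition into similarity classes is {M1, M3}, {M2}, {M4}.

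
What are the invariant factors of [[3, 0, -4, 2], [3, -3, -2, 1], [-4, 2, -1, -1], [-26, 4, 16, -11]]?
(x + 3)^2, (x + 3)^2

The Jordan structure of A has elementary divisors (x + 3)^2, (x + 3)^2. Arranging the block sizes at each eigenvalue in decreasing order and taking row products gives the invariant factors.

Invariant factors (smallest first, each dividing the next): (x + 3)^2, (x + 3)^2.

Check: the last factor (x + 3)^2 is the minimal polynomial, and the product (x + 3)^4 is the characteristic polynomial.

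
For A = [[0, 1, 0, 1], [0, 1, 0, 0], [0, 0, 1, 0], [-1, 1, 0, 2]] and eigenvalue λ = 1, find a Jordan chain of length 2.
We seek v_1 ∈ ker((A - I)^2) \ ker(A - I), then set v_{i+1} = (A - I) v_i.

One such chain is v_1 = [[0, 0, 1, 1]]^T, v_2 = [[1, 0, 0, 1]]^T. Check: (A - I) v_2 = [[0, 0, 0, 0]]^T = 0.

v_1 = [[0, 0, 1, 1]]^T, v_2 = [[1, 0, 0, 1]]^T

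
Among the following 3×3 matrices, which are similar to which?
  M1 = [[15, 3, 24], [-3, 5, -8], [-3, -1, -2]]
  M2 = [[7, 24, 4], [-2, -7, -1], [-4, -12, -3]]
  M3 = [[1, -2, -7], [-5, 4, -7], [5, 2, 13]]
Characteristic polynomials: χ_{M1} = (x - 6)^3, χ_{M2} = (x + 1)^3, χ_{M3} = (x - 6)^3.

{M1, M3}: invariant factors x - 6, (x - 6)^2.

{M2}: invariant factors x + 1, (x + 1)^2.

Matrices are similar if and only if their invariant-factor lists agree; the partition into similarity classes is {M1, M3}, {M2}.

2 classes: {M1, M3}, {M2}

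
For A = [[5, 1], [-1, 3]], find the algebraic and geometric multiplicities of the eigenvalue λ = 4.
algebraic multiplicity 2, geometric multiplicity 1

The characteristic polynomial is (x - 4)^2, so the factor x - 4 appears with exponent 2: the algebraic multiplicity is 2.

rank(A - 4I) = 1, so the eigenspace has dimension 2 - 1 = 1: the geometric multiplicity is 1.

Since 1 < 2, A is not diagonalizable.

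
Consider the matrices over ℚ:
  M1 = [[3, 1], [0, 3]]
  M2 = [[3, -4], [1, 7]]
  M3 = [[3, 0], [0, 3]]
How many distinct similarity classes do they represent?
3 classes: {M1}, {M2}, {M3}

Characteristic polynomials: χ_{M1} = (x - 3)^2, χ_{M2} = (x - 5)^2, χ_{M3} = (x - 3)^2.

{M1}: invariant factors (x - 3)^2.

{M2}: invariant factors (x - 5)^2.

{M3}: invariant factors x - 3, x - 3.

Matrices are similar if and only if their invariant-factor lists agree; the partition into similarity classes is {M1}, {M2}, {M3}.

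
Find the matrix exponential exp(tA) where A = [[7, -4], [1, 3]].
A has Jordan form J = [[5, 1], [0, 5]] with A = PJP^{-1}, so e^{tA} = P e^{tJ} P^{-1}.

For a Jordan block J_k(λ), e^{tJ_k(λ)} = e^{λt} · (I + tN + t^2 N^2/2! + ... + t^{k-1} N^{k-1}/(k-1)!) where N is the nilpotent superdiagonal part.

Assembling the blocks and conjugating back gives the entries of e^{tA} as shown above.

e^{tA} = [[(2*t + 1)*e^{5*t}, -4*t*e^{5*t}], [t*e^{5*t}, (1 - 2*t)*e^{5*t}]]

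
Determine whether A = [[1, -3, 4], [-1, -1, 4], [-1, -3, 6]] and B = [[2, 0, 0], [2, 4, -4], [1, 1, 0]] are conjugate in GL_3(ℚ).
Yes.

Two matrices over a field are similar if and only if they have the same invariant factors.

Both A and B have characteristic polynomial (x - 2)^3 and minimal polynomial (x - 2)^2. Computing further, both have invariant factors x - 2, (x - 2)^2. Hence A and B are similar.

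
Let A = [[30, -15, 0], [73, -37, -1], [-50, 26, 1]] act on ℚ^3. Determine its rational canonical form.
R = [[0, 0, 15], [1, 0, -4], [0, 1, -6]]

The invariant factors of A (the non-unit diagonal entries of the Smith normal form of xI - A over ℚ[x]) are (x + 3)(x^2 + 3x - 5), each dividing the next. The characteristic polynomial is their product, (x + 3)(x^2 + 3x - 5).

The rational canonical form is the block-diagonal matrix of companion matrices C(f_i):
R = [[0, 0, 15], [1, 0, -4], [0, 1, -6]].

Note the characteristic polynomial does not split into linear factors over ℚ, so A has no Jordan form over ℚ; the rational canonical form exists over any field.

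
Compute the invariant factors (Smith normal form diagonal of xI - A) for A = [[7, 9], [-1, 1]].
The Jordan structure of A has elementary divisors (x - 4)^2. Arranging the block sizes at each eigenvalue in decreasing order and taking row products gives the invariant factors.

Invariant factors (smallest first, each dividing the next): (x - 4)^2.

Check: the last factor (x - 4)^2 is the minimal polynomial, and the product (x - 4)^2 is the characteristic polynomial.

(x - 4)^2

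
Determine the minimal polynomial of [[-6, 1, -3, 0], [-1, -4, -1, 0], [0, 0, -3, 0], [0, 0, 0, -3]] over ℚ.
The characteristic polynomial factors as (x + 3)^2(x + 5)^2. The minimal polynomial is ∏(x - λ)^{k_λ} where k_λ is the size of the largest Jordan block at λ.

For λ = -5: rank(A + 5I) = 3, and the largest Jordan block has size 2 (the smallest k with rank((A + 5I)^k) = rank((A + 5I)^(k+1))).
For λ = -3: rank(A + 3I) = 2, and the largest Jordan block has size 1 (the smallest k with rank((A + 3I)^k) = rank((A + 3I)^(k+1))).

So m_A(x) = (x + 3)(x + 5)^2.

m_A(x) = (x + 3)(x + 5)^2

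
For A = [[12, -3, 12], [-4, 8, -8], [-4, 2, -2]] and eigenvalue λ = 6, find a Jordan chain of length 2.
We seek v_1 ∈ ker((A - 6I)^2) \ ker(A - 6I), then set v_{i+1} = (A - 6I) v_i.

One such chain is v_1 = [[-2, 1, 1]]^T, v_2 = [[-3, 2, 2]]^T. Check: (A - 6I) v_2 = [[0, 0, 0]]^T = 0.

v_1 = [[-2, 1, 1]]^T, v_2 = [[-3, 2, 2]]^T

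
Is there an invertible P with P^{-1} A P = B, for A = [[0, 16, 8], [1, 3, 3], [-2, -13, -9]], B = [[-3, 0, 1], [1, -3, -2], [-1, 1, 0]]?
Two matrices over a field are similar if and only if they have the same invariant factors.

Both A and B have characteristic polynomial (x + 2)^3 and minimal polynomial (x + 2)^3. Computing further, both have invariant factors (x + 2)^3. Hence A and B are similar.

Yes.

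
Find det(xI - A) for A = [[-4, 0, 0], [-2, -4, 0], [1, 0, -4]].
xI - A = [[x + 4, 0, 0], [2, x + 4, 0], [-1, 0, x + 4]].

Expanding det(xI - A) along the first row:
det(xI - A) = + (x + 4)·det([[x + 4, 0], [0, x + 4]]) - (0)·det([[2, 0], [-1, x + 4]]) + (0)·det([[2, x + 4], [-1, 0]]).

Evaluating gives χ_A(x) = x^3 + 12x^2 + 48x + 64 = (x + 4)^3.

χ_A(x) = (x + 4)^3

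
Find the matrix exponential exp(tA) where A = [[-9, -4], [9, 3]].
e^{tA} = [[(1 - 6*t)*e^{-3*t}, -4*t*e^{-3*t}], [9*t*e^{-3*t}, (6*t + 1)*e^{-3*t}]]

A has Jordan form J = [[-3, 1], [0, -3]] with A = PJP^{-1}, so e^{tA} = P e^{tJ} P^{-1}.

For a Jordan block J_k(λ), e^{tJ_k(λ)} = e^{λt} · (I + tN + t^2 N^2/2! + ... + t^{k-1} N^{k-1}/(k-1)!) where N is the nilpotent superdiagonal part.

Assembling the blocks and conjugating back gives the entries of e^{tA} as shown above.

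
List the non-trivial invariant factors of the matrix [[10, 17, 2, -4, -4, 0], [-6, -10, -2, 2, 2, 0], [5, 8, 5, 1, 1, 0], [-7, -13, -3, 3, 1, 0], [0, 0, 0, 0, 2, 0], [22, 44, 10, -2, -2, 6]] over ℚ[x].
x - 2, (x - 2)^2, (x - 6)(x - 2)^2

The Jordan structure of A has elementary divisors (x - 2)^2, (x - 2)^2, (x - 2), (x - 6). Arranging the block sizes at each eigenvalue in decreasing order and taking row products gives the invariant factors.

Invariant factors (smallest first, each dividing the next): x - 2, (x - 2)^2, (x - 6)(x - 2)^2.

Check: the last factor (x - 6)(x - 2)^2 is the minimal polynomial, and the product (x - 6)(x - 2)^5 is the characteristic polynomial.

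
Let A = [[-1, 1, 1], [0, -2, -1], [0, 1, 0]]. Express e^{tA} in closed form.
e^{tA} = [[e^{-t}, t*e^{-t}, t*e^{-t}], [0, (1 - t)*e^{-t}, -t*e^{-t}], [0, t*e^{-t}, (t + 1)*e^{-t}]]

A has Jordan form J = [[-1, 1, 0], [0, -1, 0], [0, 0, -1]] with A = PJP^{-1}, so e^{tA} = P e^{tJ} P^{-1}.

For a Jordan block J_k(λ), e^{tJ_k(λ)} = e^{λt} · (I + tN + t^2 N^2/2! + ... + t^{k-1} N^{k-1}/(k-1)!) where N is the nilpotent superdiagonal part.

Assembling the blocks and conjugating back gives the entries of e^{tA} as shown above.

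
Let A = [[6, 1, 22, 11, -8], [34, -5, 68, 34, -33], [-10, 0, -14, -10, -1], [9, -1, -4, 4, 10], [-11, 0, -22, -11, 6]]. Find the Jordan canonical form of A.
The characteristic polynomial is det(xI - A) = (x - 6)^2(x + 5)^3, so the eigenvalues are -5 (algebraic multiplicity 3), 6 (algebraic multiplicity 2).

For λ = -5: rank(A + 5I) = 4, rank((A + 5I)^2) = 3, rank((A + 5I)^3) = 2. The eigenspace has dimension 5 - 4 = 1, so there is 1 Jordan block; the rank sequence gives block sizes [3].

For λ = 6: rank(A - 6I) = 4, rank((A - 6I)^2) = 3. The eigenspace has dimension 5 - 4 = 1, so there is 1 Jordan block; the rank sequence gives block sizes [2].

Assembling the blocks gives the Jordan form J above.

J = [[-5, 1, 0, 0, 0], [0, -5, 1, 0, 0], [0, 0, -5, 0, 0], [0, 0, 0, 6, 1], [0, 0, 0, 0, 6]]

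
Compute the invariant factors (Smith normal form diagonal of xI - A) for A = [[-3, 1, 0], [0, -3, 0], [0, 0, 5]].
The Jordan structure of A has elementary divisors (x + 3)^2, (x - 5). Arranging the block sizes at each eigenvalue in decreasing order and taking row products gives the invariant factors.

Invariant factors (smallest first, each dividing the next): (x - 5)(x + 3)^2.

Check: the last factor (x - 5)(x + 3)^2 is the minimal polynomial, and the product (x - 5)(x + 3)^2 is the characteristic polynomial.

(x - 5)(x + 3)^2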